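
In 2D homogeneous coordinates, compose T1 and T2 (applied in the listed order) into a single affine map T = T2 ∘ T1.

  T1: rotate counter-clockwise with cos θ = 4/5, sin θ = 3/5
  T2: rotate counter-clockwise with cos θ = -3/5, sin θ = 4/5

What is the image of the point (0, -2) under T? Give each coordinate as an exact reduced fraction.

T1 rotate counter-clockwise with cos θ = 4/5, sin θ = 3/5: (0, -2) → (6/5, -8/5)
T2 rotate counter-clockwise with cos θ = -3/5, sin θ = 4/5: (6/5, -8/5) → (14/25, 48/25)

T(p) = (14/25, 48/25)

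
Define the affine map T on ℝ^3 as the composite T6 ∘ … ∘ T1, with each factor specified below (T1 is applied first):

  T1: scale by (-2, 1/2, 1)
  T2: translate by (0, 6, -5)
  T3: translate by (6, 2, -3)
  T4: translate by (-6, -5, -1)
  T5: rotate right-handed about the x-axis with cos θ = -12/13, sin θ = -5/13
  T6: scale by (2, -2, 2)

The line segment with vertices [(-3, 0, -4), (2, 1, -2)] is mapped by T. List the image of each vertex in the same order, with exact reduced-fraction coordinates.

image vertices: (12, 202/13, 282/13), (-8, 194/13, 229/13)

T1 scale by (-2, 1/2, 1): (-3, 0, -4) → (6, 0, -4); (2, 1, -2) → (-4, 1/2, -2)
T2 translate by (0, 6, -5): (6, 0, -4) → (6, 6, -9); (-4, 1/2, -2) → (-4, 13/2, -7)
T3 translate by (6, 2, -3): (6, 6, -9) → (12, 8, -12); (-4, 13/2, -7) → (2, 17/2, -10)
T4 translate by (-6, -5, -1): (12, 8, -12) → (6, 3, -13); (2, 17/2, -10) → (-4, 7/2, -11)
T5 rotate right-handed about the x-axis with cos θ = -12/13, sin θ = -5/13: (6, 3, -13) → (6, -101/13, 141/13); (-4, 7/2, -11) → (-4, -97/13, 229/26)
T6 scale by (2, -2, 2): (6, -101/13, 141/13) → (12, 202/13, 282/13); (-4, -97/13, 229/26) → (-8, 194/13, 229/13)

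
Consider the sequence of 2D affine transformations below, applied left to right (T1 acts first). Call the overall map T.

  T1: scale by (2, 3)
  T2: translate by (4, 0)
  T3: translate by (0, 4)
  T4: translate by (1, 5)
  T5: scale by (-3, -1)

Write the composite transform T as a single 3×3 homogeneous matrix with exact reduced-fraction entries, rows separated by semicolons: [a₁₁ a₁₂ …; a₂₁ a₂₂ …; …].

T1 = [2 0 0; 0 3 0; 0 0 1]
T2·T1 = [2 0 4; 0 3 0; 0 0 1]
T3·…·T1 = [2 0 4; 0 3 4; 0 0 1]
T4·…·T1 = [2 0 5; 0 3 9; 0 0 1]
T5·…·T1 = [-6 0 -15; 0 -3 -9; 0 0 1]

T = [-6 0 -15; 0 -3 -9; 0 0 1]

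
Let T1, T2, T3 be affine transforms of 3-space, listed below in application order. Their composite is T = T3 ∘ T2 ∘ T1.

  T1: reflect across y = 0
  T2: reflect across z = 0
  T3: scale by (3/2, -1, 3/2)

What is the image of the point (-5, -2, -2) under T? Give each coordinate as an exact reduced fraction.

T(p) = (-15/2, -2, 3)

T1 reflect across y = 0: (-5, -2, -2) → (-5, 2, -2)
T2 reflect across z = 0: (-5, 2, -2) → (-5, 2, 2)
T3 scale by (3/2, -1, 3/2): (-5, 2, 2) → (-15/2, -2, 3)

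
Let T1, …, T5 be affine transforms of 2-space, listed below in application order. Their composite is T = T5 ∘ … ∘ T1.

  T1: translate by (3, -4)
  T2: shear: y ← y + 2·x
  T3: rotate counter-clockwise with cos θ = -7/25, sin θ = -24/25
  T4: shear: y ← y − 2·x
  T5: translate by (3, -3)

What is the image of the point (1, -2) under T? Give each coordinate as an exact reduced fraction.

T1 translate by (3, -4): (1, -2) → (4, -6)
T2 shear: y ← y + 2·x: (4, -6) → (4, 2)
T3 rotate counter-clockwise with cos θ = -7/25, sin θ = -24/25: (4, 2) → (4/5, -22/5)
T4 shear: y ← y − 2·x: (4/5, -22/5) → (4/5, -6)
T5 translate by (3, -3): (4/5, -6) → (19/5, -9)

T(p) = (19/5, -9)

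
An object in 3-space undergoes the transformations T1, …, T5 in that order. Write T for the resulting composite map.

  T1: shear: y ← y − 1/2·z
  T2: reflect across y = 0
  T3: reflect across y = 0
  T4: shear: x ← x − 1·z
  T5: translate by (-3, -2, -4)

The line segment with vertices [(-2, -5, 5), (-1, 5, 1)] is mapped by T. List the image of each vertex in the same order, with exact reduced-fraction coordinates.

T1 shear: y ← y − 1/2·z: (-2, -5, 5) → (-2, -15/2, 5); (-1, 5, 1) → (-1, 9/2, 1)
T2 reflect across y = 0: (-2, -15/2, 5) → (-2, 15/2, 5); (-1, 9/2, 1) → (-1, -9/2, 1)
T3 reflect across y = 0: (-2, 15/2, 5) → (-2, -15/2, 5); (-1, -9/2, 1) → (-1, 9/2, 1)
T4 shear: x ← x − 1·z: (-2, -15/2, 5) → (-7, -15/2, 5); (-1, 9/2, 1) → (-2, 9/2, 1)
T5 translate by (-3, -2, -4): (-7, -15/2, 5) → (-10, -19/2, 1); (-2, 9/2, 1) → (-5, 5/2, -3)

image vertices: (-10, -19/2, 1), (-5, 5/2, -3)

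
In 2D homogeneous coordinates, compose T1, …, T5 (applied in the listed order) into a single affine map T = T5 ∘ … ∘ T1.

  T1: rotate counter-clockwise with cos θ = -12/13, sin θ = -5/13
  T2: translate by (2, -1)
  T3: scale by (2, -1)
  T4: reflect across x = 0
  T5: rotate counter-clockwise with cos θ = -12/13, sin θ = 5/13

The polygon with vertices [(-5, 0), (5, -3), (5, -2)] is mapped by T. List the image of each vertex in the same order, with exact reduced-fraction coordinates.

T1 rotate counter-clockwise with cos θ = -12/13, sin θ = -5/13: (-5, 0) → (60/13, 25/13); (5, -3) → (-75/13, 11/13); (5, -2) → (-70/13, -1/13)
T2 translate by (2, -1): (60/13, 25/13) → (86/13, 12/13); (-75/13, 11/13) → (-49/13, -2/13); (-70/13, -1/13) → (-44/13, -14/13)
T3 scale by (2, -1): (86/13, 12/13) → (172/13, -12/13); (-49/13, -2/13) → (-98/13, 2/13); (-44/13, -14/13) → (-88/13, 14/13)
T4 reflect across x = 0: (172/13, -12/13) → (-172/13, -12/13); (-98/13, 2/13) → (98/13, 2/13); (-88/13, 14/13) → (88/13, 14/13)
T5 rotate counter-clockwise with cos θ = -12/13, sin θ = 5/13: (-172/13, -12/13) → (2124/169, -716/169); (98/13, 2/13) → (-1186/169, 466/169); (88/13, 14/13) → (-1126/169, 272/169)

image vertices: (2124/169, -716/169), (-1186/169, 466/169), (-1126/169, 272/169)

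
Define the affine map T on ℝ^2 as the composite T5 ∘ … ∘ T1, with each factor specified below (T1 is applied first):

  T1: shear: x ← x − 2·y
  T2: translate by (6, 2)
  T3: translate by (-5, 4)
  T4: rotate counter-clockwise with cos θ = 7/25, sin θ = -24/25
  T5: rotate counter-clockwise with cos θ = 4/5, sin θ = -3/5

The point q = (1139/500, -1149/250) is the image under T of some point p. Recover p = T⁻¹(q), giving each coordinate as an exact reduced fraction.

T1 = [1 -2 0; 0 1 0; 0 0 1]
T2·T1 = [1 -2 6; 0 1 2; 0 0 1]
T3·…·T1 = [1 -2 1; 0 1 6; 0 0 1]
T4·…·T1 = [7/25 2/5 151/25; -24/25 11/5 18/25; 0 0 1]
T5·…·T1 = [-44/125 41/25 658/125; -117/125 38/25 -381/125; 0 0 1]
det M = 1; M⁻¹ = [38/25 -41/25 -13; 117/125 -44/125 -6; 0 0 1]
M⁻¹ · (1139/500, -1149/250)ᵀ = (-2, -9/4)ᵀ

p = (-2, -9/4)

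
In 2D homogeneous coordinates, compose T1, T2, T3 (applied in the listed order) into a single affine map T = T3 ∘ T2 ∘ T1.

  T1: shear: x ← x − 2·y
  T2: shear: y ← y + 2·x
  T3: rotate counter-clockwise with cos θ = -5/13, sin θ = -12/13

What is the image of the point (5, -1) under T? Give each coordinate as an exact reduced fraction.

T1 shear: x ← x − 2·y: (5, -1) → (7, -1)
T2 shear: y ← y + 2·x: (7, -1) → (7, 13)
T3 rotate counter-clockwise with cos θ = -5/13, sin θ = -12/13: (7, 13) → (121/13, -149/13)

T(p) = (121/13, -149/13)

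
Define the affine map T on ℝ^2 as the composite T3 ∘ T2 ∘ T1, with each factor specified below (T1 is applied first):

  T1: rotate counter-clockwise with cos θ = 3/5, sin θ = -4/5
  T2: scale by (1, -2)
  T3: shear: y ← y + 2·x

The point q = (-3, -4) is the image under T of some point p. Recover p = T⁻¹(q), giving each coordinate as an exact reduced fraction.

p = (-1, -3)

T1 = [3/5 4/5 0; -4/5 3/5 0; 0 0 1]
T2·T1 = [3/5 4/5 0; 8/5 -6/5 0; 0 0 1]
T3·…·T1 = [3/5 4/5 0; 14/5 2/5 0; 0 0 1]
det M = -2; M⁻¹ = [-1/5 2/5 0; 7/5 -3/10 0; 0 0 1]
M⁻¹ · (-3, -4)ᵀ = (-1, -3)ᵀ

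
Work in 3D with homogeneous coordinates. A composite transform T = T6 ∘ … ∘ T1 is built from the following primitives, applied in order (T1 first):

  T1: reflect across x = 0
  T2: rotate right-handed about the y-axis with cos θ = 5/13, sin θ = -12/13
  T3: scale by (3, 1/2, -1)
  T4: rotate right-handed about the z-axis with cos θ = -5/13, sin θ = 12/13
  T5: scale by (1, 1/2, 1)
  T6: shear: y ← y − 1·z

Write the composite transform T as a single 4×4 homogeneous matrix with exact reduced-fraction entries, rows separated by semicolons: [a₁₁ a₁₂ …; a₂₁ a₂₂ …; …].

T1 = [-1 0 0 0; 0 1 0 0; 0 0 1 0; 0 0 0 1]
T2·T1 = [-5/13 0 -12/13 0; 0 1 0 0; -12/13 0 5/13 0; 0 0 0 1]
T3·…·T1 = [-15/13 0 -36/13 0; 0 1/2 0 0; 12/13 0 -5/13 0; 0 0 0 1]
T4·…·T1 = [75/169 -6/13 180/169 0; -180/169 -5/26 -432/169 0; 12/13 0 -5/13 0; 0 0 0 1]
T5·…·T1 = [75/169 -6/13 180/169 0; -90/169 -5/52 -216/169 0; 12/13 0 -5/13 0; 0 0 0 1]
T6·…·T1 = [75/169 -6/13 180/169 0; -246/169 -5/52 -151/169 0; 12/13 0 -5/13 0; 0 0 0 1]

T = [75/169 -6/13 180/169 0; -246/169 -5/52 -151/169 0; 12/13 0 -5/13 0; 0 0 0 1]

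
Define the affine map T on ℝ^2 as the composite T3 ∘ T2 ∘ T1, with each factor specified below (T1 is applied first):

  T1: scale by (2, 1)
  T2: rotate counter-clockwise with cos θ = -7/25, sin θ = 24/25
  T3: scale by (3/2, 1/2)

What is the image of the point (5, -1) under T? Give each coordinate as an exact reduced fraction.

T(p) = (-69/25, 247/50)

T1 scale by (2, 1): (5, -1) → (10, -1)
T2 rotate counter-clockwise with cos θ = -7/25, sin θ = 24/25: (10, -1) → (-46/25, 247/25)
T3 scale by (3/2, 1/2): (-46/25, 247/25) → (-69/25, 247/50)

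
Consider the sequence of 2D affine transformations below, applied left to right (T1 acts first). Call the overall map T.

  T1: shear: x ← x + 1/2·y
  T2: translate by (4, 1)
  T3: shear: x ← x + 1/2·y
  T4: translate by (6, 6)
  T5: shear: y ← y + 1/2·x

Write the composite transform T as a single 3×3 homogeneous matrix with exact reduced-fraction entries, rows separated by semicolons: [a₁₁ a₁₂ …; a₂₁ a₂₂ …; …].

T1 = [1 1/2 0; 0 1 0; 0 0 1]
T2·T1 = [1 1/2 4; 0 1 1; 0 0 1]
T3·…·T1 = [1 1 9/2; 0 1 1; 0 0 1]
T4·…·T1 = [1 1 21/2; 0 1 7; 0 0 1]
T5·…·T1 = [1 1 21/2; 1/2 3/2 49/4; 0 0 1]

T = [1 1 21/2; 1/2 3/2 49/4; 0 0 1]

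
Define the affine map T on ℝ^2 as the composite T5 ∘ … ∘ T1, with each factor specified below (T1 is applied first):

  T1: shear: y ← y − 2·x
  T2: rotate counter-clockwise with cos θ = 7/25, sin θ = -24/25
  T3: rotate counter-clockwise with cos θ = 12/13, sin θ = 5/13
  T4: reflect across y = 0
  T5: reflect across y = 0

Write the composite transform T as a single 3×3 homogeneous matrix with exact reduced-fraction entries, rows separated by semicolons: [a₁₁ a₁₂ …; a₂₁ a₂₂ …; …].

T = [-302/325 253/325 0; -661/325 204/325 0; 0 0 1]

T1 = [1 0 0; -2 1 0; 0 0 1]
T2·T1 = [-41/25 24/25 0; -38/25 7/25 0; 0 0 1]
T3·…·T1 = [-302/325 253/325 0; -661/325 204/325 0; 0 0 1]
T4·…·T1 = [-302/325 253/325 0; 661/325 -204/325 0; 0 0 1]
T5·…·T1 = [-302/325 253/325 0; -661/325 204/325 0; 0 0 1]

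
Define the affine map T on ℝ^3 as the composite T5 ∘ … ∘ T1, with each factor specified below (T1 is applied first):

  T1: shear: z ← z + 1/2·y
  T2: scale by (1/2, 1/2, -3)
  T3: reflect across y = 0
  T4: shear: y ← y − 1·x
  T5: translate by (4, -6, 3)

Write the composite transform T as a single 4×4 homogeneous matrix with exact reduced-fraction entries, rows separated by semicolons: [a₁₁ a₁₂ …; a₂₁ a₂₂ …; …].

T1 = [1 0 0 0; 0 1 0 0; 0 1/2 1 0; 0 0 0 1]
T2·T1 = [1/2 0 0 0; 0 1/2 0 0; 0 -3/2 -3 0; 0 0 0 1]
T3·…·T1 = [1/2 0 0 0; 0 -1/2 0 0; 0 -3/2 -3 0; 0 0 0 1]
T4·…·T1 = [1/2 0 0 0; -1/2 -1/2 0 0; 0 -3/2 -3 0; 0 0 0 1]
T5·…·T1 = [1/2 0 0 4; -1/2 -1/2 0 -6; 0 -3/2 -3 3; 0 0 0 1]

T = [1/2 0 0 4; -1/2 -1/2 0 -6; 0 -3/2 -3 3; 0 0 0 1]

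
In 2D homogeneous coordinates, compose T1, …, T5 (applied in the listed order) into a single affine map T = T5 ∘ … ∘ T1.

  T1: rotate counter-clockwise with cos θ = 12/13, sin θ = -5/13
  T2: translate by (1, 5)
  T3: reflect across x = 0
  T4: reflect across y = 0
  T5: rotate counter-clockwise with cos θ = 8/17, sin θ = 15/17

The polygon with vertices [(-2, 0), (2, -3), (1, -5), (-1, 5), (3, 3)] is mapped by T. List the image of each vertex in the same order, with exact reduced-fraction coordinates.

image vertices: (1213/221, -435/221), (109/221, -482/221), (0, 0), (134/17, -110/17), (778/221, -1648/221)

T1 rotate counter-clockwise with cos θ = 12/13, sin θ = -5/13: (-2, 0) → (-24/13, 10/13); (2, -3) → (9/13, -46/13); (1, -5) → (-1, -5); (-1, 5) → (1, 5); (3, 3) → (51/13, 21/13)
T2 translate by (1, 5): (-24/13, 10/13) → (-11/13, 75/13); (9/13, -46/13) → (22/13, 19/13); (-1, -5) → (0, 0); (1, 5) → (2, 10); (51/13, 21/13) → (64/13, 86/13)
T3 reflect across x = 0: (-11/13, 75/13) → (11/13, 75/13); (22/13, 19/13) → (-22/13, 19/13); (0, 0) → (0, 0); (2, 10) → (-2, 10); (64/13, 86/13) → (-64/13, 86/13)
T4 reflect across y = 0: (11/13, 75/13) → (11/13, -75/13); (-22/13, 19/13) → (-22/13, -19/13); (0, 0) → (0, 0); (-2, 10) → (-2, -10); (-64/13, 86/13) → (-64/13, -86/13)
T5 rotate counter-clockwise with cos θ = 8/17, sin θ = 15/17: (11/13, -75/13) → (1213/221, -435/221); (-22/13, -19/13) → (109/221, -482/221); (0, 0) → (0, 0); (-2, -10) → (134/17, -110/17); (-64/13, -86/13) → (778/221, -1648/221)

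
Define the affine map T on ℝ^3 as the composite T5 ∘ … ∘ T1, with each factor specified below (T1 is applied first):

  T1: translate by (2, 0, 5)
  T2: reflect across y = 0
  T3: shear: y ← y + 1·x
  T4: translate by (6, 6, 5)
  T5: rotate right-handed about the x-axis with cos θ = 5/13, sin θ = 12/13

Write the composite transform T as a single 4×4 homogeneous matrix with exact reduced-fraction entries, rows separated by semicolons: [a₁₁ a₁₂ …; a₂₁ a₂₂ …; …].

T = [1 0 0 8; 5/13 -5/13 -12/13 -80/13; 12/13 -12/13 5/13 146/13; 0 0 0 1]

T1 = [1 0 0 2; 0 1 0 0; 0 0 1 5; 0 0 0 1]
T2·T1 = [1 0 0 2; 0 -1 0 0; 0 0 1 5; 0 0 0 1]
T3·…·T1 = [1 0 0 2; 1 -1 0 2; 0 0 1 5; 0 0 0 1]
T4·…·T1 = [1 0 0 8; 1 -1 0 8; 0 0 1 10; 0 0 0 1]
T5·…·T1 = [1 0 0 8; 5/13 -5/13 -12/13 -80/13; 12/13 -12/13 5/13 146/13; 0 0 0 1]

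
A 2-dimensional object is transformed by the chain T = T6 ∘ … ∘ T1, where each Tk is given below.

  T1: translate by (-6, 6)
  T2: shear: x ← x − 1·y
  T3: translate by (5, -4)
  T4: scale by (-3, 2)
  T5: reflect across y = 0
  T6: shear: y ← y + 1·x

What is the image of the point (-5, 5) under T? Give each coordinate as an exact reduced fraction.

T(p) = (51, 37)

T1 translate by (-6, 6): (-5, 5) → (-11, 11)
T2 shear: x ← x − 1·y: (-11, 11) → (-22, 11)
T3 translate by (5, -4): (-22, 11) → (-17, 7)
T4 scale by (-3, 2): (-17, 7) → (51, 14)
T5 reflect across y = 0: (51, 14) → (51, -14)
T6 shear: y ← y + 1·x: (51, -14) → (51, 37)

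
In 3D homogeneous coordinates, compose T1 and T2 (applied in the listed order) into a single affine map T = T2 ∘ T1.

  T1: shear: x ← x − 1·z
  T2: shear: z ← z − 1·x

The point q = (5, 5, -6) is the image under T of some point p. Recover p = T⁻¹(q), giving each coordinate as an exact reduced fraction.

p = (4, 5, -1)

T1 = [1 0 -1 0; 0 1 0 0; 0 0 1 0; 0 0 0 1]
T2·T1 = [1 0 -1 0; 0 1 0 0; -1 0 2 0; 0 0 0 1]
det M = 1; M⁻¹ = [2 0 1 0; 0 1 0 0; 1 0 1 0; 0 0 0 1]
M⁻¹ · (5, 5, -6)ᵀ = (4, 5, -1)ᵀ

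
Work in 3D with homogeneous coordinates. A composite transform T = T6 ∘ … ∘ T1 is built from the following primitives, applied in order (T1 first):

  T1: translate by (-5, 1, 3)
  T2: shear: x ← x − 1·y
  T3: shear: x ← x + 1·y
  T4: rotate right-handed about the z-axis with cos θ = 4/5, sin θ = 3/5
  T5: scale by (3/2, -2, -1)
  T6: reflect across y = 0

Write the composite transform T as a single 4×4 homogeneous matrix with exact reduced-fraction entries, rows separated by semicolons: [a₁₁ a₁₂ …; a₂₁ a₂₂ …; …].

T1 = [1 0 0 -5; 0 1 0 1; 0 0 1 3; 0 0 0 1]
T2·T1 = [1 -1 0 -6; 0 1 0 1; 0 0 1 3; 0 0 0 1]
T3·…·T1 = [1 0 0 -5; 0 1 0 1; 0 0 1 3; 0 0 0 1]
T4·…·T1 = [4/5 -3/5 0 -23/5; 3/5 4/5 0 -11/5; 0 0 1 3; 0 0 0 1]
T5·…·T1 = [6/5 -9/10 0 -69/10; -6/5 -8/5 0 22/5; 0 0 -1 -3; 0 0 0 1]
T6·…·T1 = [6/5 -9/10 0 -69/10; 6/5 8/5 0 -22/5; 0 0 -1 -3; 0 0 0 1]

T = [6/5 -9/10 0 -69/10; 6/5 8/5 0 -22/5; 0 0 -1 -3; 0 0 0 1]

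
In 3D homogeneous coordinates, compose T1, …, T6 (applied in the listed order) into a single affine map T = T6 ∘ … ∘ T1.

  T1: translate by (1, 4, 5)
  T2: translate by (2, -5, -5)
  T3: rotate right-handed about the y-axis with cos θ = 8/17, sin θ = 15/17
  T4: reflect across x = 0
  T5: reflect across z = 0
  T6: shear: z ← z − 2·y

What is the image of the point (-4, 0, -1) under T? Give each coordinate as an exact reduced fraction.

T(p) = (23/17, -1, 27/17)

T1 translate by (1, 4, 5): (-4, 0, -1) → (-3, 4, 4)
T2 translate by (2, -5, -5): (-3, 4, 4) → (-1, -1, -1)
T3 rotate right-handed about the y-axis with cos θ = 8/17, sin θ = 15/17: (-1, -1, -1) → (-23/17, -1, 7/17)
T4 reflect across x = 0: (-23/17, -1, 7/17) → (23/17, -1, 7/17)
T5 reflect across z = 0: (23/17, -1, 7/17) → (23/17, -1, -7/17)
T6 shear: z ← z − 2·y: (23/17, -1, -7/17) → (23/17, -1, 27/17)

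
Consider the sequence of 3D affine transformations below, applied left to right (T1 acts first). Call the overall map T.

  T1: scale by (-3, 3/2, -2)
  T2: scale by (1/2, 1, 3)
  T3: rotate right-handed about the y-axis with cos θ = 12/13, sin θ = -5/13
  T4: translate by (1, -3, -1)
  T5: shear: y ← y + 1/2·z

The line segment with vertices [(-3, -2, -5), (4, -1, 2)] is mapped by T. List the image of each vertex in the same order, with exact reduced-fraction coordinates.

T1 scale by (-3, 3/2, -2): (-3, -2, -5) → (9, -3, 10); (4, -1, 2) → (-12, -3/2, -4)
T2 scale by (1/2, 1, 3): (9, -3, 10) → (9/2, -3, 30); (-12, -3/2, -4) → (-6, -3/2, -12)
T3 rotate right-handed about the y-axis with cos θ = 12/13, sin θ = -5/13: (9/2, -3, 30) → (-96/13, -3, 765/26); (-6, -3/2, -12) → (-12/13, -3/2, -174/13)
T4 translate by (1, -3, -1): (-96/13, -3, 765/26) → (-83/13, -6, 739/26); (-12/13, -3/2, -174/13) → (1/13, -9/2, -187/13)
T5 shear: y ← y + 1/2·z: (-83/13, -6, 739/26) → (-83/13, 427/52, 739/26); (1/13, -9/2, -187/13) → (1/13, -152/13, -187/13)

image vertices: (-83/13, 427/52, 739/26), (1/13, -152/13, -187/13)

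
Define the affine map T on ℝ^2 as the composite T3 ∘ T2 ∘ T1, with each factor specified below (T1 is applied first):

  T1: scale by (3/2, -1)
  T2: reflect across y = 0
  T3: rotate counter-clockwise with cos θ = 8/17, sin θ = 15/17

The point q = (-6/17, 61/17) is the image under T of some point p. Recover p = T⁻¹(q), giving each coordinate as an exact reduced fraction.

T1 = [3/2 0 0; 0 -1 0; 0 0 1]
T2·T1 = [3/2 0 0; 0 1 0; 0 0 1]
T3·…·T1 = [12/17 -15/17 0; 45/34 8/17 0; 0 0 1]
det M = 3/2; M⁻¹ = [16/51 10/17 0; -15/17 8/17 0; 0 0 1]
M⁻¹ · (-6/17, 61/17)ᵀ = (2, 2)ᵀ

p = (2, 2)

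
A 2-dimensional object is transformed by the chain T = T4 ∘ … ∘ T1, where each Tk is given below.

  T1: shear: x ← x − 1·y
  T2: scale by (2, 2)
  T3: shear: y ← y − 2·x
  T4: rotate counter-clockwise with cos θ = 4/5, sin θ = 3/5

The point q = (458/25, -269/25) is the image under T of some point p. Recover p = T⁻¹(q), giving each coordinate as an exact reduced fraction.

T1 = [1 -1 0; 0 1 0; 0 0 1]
T2·T1 = [2 -2 0; 0 2 0; 0 0 1]
T3·…·T1 = [2 -2 0; -4 6 0; 0 0 1]
T4·…·T1 = [4 -26/5 0; -2 18/5 0; 0 0 1]
det M = 4; M⁻¹ = [9/10 13/10 0; 1/2 1 0; 0 0 1]
M⁻¹ · (458/25, -269/25)ᵀ = (5/2, -8/5)ᵀ

p = (5/2, -8/5)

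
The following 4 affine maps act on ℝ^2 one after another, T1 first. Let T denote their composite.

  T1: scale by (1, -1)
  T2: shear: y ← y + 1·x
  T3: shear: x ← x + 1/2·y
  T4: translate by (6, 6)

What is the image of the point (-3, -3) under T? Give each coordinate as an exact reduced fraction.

T(p) = (3, 6)

T1 scale by (1, -1): (-3, -3) → (-3, 3)
T2 shear: y ← y + 1·x: (-3, 3) → (-3, 0)
T3 shear: x ← x + 1/2·y: (-3, 0) → (-3, 0)
T4 translate by (6, 6): (-3, 0) → (3, 6)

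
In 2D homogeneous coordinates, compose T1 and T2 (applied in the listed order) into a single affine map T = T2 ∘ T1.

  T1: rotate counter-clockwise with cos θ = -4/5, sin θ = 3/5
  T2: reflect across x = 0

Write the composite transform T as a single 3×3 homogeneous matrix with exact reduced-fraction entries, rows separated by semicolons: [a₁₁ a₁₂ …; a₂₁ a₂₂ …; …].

T1 = [-4/5 -3/5 0; 3/5 -4/5 0; 0 0 1]
T2·T1 = [4/5 3/5 0; 3/5 -4/5 0; 0 0 1]

T = [4/5 3/5 0; 3/5 -4/5 0; 0 0 1]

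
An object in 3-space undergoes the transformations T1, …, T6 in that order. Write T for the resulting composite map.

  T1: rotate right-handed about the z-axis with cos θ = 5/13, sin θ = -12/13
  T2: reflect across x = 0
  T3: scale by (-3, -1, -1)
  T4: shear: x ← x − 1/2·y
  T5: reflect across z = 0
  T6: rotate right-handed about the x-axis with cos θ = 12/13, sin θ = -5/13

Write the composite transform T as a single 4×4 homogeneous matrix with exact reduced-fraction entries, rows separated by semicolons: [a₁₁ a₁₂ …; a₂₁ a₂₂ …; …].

T = [9/13 77/26 0 0; 144/169 -60/169 5/13 0; -60/169 25/169 12/13 0; 0 0 0 1]

T1 = [5/13 12/13 0 0; -12/13 5/13 0 0; 0 0 1 0; 0 0 0 1]
T2·T1 = [-5/13 -12/13 0 0; -12/13 5/13 0 0; 0 0 1 0; 0 0 0 1]
T3·…·T1 = [15/13 36/13 0 0; 12/13 -5/13 0 0; 0 0 -1 0; 0 0 0 1]
T4·…·T1 = [9/13 77/26 0 0; 12/13 -5/13 0 0; 0 0 -1 0; 0 0 0 1]
T5·…·T1 = [9/13 77/26 0 0; 12/13 -5/13 0 0; 0 0 1 0; 0 0 0 1]
T6·…·T1 = [9/13 77/26 0 0; 144/169 -60/169 5/13 0; -60/169 25/169 12/13 0; 0 0 0 1]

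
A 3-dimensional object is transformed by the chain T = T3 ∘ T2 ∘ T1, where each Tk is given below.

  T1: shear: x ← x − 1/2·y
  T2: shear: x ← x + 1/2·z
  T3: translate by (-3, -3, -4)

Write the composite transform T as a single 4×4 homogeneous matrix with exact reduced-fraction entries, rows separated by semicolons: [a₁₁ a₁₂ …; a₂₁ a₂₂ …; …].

T = [1 -1/2 1/2 -3; 0 1 0 -3; 0 0 1 -4; 0 0 0 1]

T1 = [1 -1/2 0 0; 0 1 0 0; 0 0 1 0; 0 0 0 1]
T2·T1 = [1 -1/2 1/2 0; 0 1 0 0; 0 0 1 0; 0 0 0 1]
T3·…·T1 = [1 -1/2 1/2 -3; 0 1 0 -3; 0 0 1 -4; 0 0 0 1]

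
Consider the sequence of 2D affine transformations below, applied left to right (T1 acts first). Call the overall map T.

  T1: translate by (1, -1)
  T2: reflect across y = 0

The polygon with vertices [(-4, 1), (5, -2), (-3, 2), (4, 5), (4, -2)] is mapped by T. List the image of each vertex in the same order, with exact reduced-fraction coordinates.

T1 translate by (1, -1): (-4, 1) → (-3, 0); (5, -2) → (6, -3); (-3, 2) → (-2, 1); (4, 5) → (5, 4); (4, -2) → (5, -3)
T2 reflect across y = 0: (-3, 0) → (-3, 0); (6, -3) → (6, 3); (-2, 1) → (-2, -1); (5, 4) → (5, -4); (5, -3) → (5, 3)

image vertices: (-3, 0), (6, 3), (-2, -1), (5, -4), (5, 3)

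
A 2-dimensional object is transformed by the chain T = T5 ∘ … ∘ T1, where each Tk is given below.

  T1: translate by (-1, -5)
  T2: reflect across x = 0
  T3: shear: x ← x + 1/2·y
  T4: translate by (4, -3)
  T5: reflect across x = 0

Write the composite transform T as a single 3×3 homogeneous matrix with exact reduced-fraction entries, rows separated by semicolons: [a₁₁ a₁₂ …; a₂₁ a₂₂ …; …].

T1 = [1 0 -1; 0 1 -5; 0 0 1]
T2·T1 = [-1 0 1; 0 1 -5; 0 0 1]
T3·…·T1 = [-1 1/2 -3/2; 0 1 -5; 0 0 1]
T4·…·T1 = [-1 1/2 5/2; 0 1 -8; 0 0 1]
T5·…·T1 = [1 -1/2 -5/2; 0 1 -8; 0 0 1]

T = [1 -1/2 -5/2; 0 1 -8; 0 0 1]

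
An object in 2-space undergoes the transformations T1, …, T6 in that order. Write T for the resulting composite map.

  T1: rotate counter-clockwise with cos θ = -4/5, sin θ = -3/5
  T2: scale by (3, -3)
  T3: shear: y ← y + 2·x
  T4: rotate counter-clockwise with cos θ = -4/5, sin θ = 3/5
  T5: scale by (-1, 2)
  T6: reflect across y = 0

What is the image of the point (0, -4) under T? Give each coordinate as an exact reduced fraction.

T1 rotate counter-clockwise with cos θ = -4/5, sin θ = -3/5: (0, -4) → (-12/5, 16/5)
T2 scale by (3, -3): (-12/5, 16/5) → (-36/5, -48/5)
T3 shear: y ← y + 2·x: (-36/5, -48/5) → (-36/5, -24)
T4 rotate counter-clockwise with cos θ = -4/5, sin θ = 3/5: (-36/5, -24) → (504/25, 372/25)
T5 scale by (-1, 2): (504/25, 372/25) → (-504/25, 744/25)
T6 reflect across y = 0: (-504/25, 744/25) → (-504/25, -744/25)

T(p) = (-504/25, -744/25)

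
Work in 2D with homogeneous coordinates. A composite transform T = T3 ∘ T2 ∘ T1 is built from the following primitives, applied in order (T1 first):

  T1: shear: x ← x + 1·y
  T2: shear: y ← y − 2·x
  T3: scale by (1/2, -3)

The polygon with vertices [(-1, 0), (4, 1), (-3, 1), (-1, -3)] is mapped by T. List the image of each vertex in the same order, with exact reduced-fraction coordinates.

T1 shear: x ← x + 1·y: (-1, 0) → (-1, 0); (4, 1) → (5, 1); (-3, 1) → (-2, 1); (-1, -3) → (-4, -3)
T2 shear: y ← y − 2·x: (-1, 0) → (-1, 2); (5, 1) → (5, -9); (-2, 1) → (-2, 5); (-4, -3) → (-4, 5)
T3 scale by (1/2, -3): (-1, 2) → (-1/2, -6); (5, -9) → (5/2, 27); (-2, 5) → (-1, -15); (-4, 5) → (-2, -15)

image vertices: (-1/2, -6), (5/2, 27), (-1, -15), (-2, -15)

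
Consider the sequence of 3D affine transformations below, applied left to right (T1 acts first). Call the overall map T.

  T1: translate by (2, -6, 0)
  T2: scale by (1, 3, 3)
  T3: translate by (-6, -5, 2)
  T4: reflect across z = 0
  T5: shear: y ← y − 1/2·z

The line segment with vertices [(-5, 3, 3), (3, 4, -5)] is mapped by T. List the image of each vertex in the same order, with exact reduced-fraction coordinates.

image vertices: (-9, -17/2, -11), (-1, -35/2, 13)

T1 translate by (2, -6, 0): (-5, 3, 3) → (-3, -3, 3); (3, 4, -5) → (5, -2, -5)
T2 scale by (1, 3, 3): (-3, -3, 3) → (-3, -9, 9); (5, -2, -5) → (5, -6, -15)
T3 translate by (-6, -5, 2): (-3, -9, 9) → (-9, -14, 11); (5, -6, -15) → (-1, -11, -13)
T4 reflect across z = 0: (-9, -14, 11) → (-9, -14, -11); (-1, -11, -13) → (-1, -11, 13)
T5 shear: y ← y − 1/2·z: (-9, -14, -11) → (-9, -17/2, -11); (-1, -11, 13) → (-1, -35/2, 13)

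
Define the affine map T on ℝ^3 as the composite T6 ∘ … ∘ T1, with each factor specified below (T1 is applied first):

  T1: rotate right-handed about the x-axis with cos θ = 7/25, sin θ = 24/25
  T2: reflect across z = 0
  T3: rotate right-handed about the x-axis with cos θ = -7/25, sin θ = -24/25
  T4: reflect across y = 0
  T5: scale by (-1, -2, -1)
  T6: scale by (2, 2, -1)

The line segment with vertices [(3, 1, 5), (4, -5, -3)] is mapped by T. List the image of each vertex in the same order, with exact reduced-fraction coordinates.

T1 rotate right-handed about the x-axis with cos θ = 7/25, sin θ = 24/25: (3, 1, 5) → (3, -113/25, 59/25); (4, -5, -3) → (4, 37/25, -141/25)
T2 reflect across z = 0: (3, -113/25, 59/25) → (3, -113/25, -59/25); (4, 37/25, -141/25) → (4, 37/25, 141/25)
T3 rotate right-handed about the x-axis with cos θ = -7/25, sin θ = -24/25: (3, -113/25, -59/25) → (3, -1, 5); (4, 37/25, 141/25) → (4, 5, -3)
T4 reflect across y = 0: (3, -1, 5) → (3, 1, 5); (4, 5, -3) → (4, -5, -3)
T5 scale by (-1, -2, -1): (3, 1, 5) → (-3, -2, -5); (4, -5, -3) → (-4, 10, 3)
T6 scale by (2, 2, -1): (-3, -2, -5) → (-6, -4, 5); (-4, 10, 3) → (-8, 20, -3)

image vertices: (-6, -4, 5), (-8, 20, -3)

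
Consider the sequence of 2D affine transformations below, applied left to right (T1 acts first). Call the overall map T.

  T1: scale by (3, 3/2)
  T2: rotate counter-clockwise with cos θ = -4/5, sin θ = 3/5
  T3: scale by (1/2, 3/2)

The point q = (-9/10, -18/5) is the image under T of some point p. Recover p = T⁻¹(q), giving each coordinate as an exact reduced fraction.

T1 = [3 0 0; 0 3/2 0; 0 0 1]
T2·T1 = [-12/5 -9/10 0; 9/5 -6/5 0; 0 0 1]
T3·…·T1 = [-6/5 -9/20 0; 27/10 -9/5 0; 0 0 1]
det M = 27/8; M⁻¹ = [-8/15 2/15 0; -4/5 -16/45 0; 0 0 1]
M⁻¹ · (-9/10, -18/5)ᵀ = (0, 2)ᵀ

p = (0, 2)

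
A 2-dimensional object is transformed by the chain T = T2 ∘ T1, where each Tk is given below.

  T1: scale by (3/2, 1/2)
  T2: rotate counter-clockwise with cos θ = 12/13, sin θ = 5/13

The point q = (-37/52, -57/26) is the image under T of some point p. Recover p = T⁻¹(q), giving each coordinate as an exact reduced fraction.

p = (-1, -7/2)

T1 = [3/2 0 0; 0 1/2 0; 0 0 1]
T2·T1 = [18/13 -5/26 0; 15/26 6/13 0; 0 0 1]
det M = 3/4; M⁻¹ = [8/13 10/39 0; -10/13 24/13 0; 0 0 1]
M⁻¹ · (-37/52, -57/26)ᵀ = (-1, -7/2)ᵀ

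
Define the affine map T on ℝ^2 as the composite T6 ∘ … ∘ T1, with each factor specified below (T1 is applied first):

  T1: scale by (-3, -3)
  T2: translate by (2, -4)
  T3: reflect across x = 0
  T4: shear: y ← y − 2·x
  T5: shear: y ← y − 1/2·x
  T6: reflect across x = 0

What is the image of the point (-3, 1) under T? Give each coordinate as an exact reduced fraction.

T(p) = (11, 41/2)

T1 scale by (-3, -3): (-3, 1) → (9, -3)
T2 translate by (2, -4): (9, -3) → (11, -7)
T3 reflect across x = 0: (11, -7) → (-11, -7)
T4 shear: y ← y − 2·x: (-11, -7) → (-11, 15)
T5 shear: y ← y − 1/2·x: (-11, 15) → (-11, 41/2)
T6 reflect across x = 0: (-11, 41/2) → (11, 41/2)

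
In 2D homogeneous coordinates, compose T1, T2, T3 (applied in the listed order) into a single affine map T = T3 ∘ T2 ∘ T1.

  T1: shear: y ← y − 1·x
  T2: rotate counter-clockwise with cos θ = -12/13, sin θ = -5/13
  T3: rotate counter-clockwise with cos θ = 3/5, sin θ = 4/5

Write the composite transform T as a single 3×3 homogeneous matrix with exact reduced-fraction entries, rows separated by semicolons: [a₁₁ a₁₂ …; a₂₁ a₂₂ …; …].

T1 = [1 0 0; -1 1 0; 0 0 1]
T2·T1 = [-17/13 5/13 0; 7/13 -12/13 0; 0 0 1]
T3·…·T1 = [-79/65 63/65 0; -47/65 -16/65 0; 0 0 1]

T = [-79/65 63/65 0; -47/65 -16/65 0; 0 0 1]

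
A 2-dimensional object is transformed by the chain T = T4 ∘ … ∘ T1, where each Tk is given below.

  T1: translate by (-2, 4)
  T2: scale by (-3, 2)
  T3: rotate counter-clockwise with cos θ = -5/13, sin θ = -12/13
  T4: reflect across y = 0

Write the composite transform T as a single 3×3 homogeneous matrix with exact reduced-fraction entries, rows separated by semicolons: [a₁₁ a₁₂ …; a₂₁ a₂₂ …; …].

T = [15/13 24/13 66/13; -36/13 10/13 112/13; 0 0 1]

T1 = [1 0 -2; 0 1 4; 0 0 1]
T2·T1 = [-3 0 6; 0 2 8; 0 0 1]
T3·…·T1 = [15/13 24/13 66/13; 36/13 -10/13 -112/13; 0 0 1]
T4·…·T1 = [15/13 24/13 66/13; -36/13 10/13 112/13; 0 0 1]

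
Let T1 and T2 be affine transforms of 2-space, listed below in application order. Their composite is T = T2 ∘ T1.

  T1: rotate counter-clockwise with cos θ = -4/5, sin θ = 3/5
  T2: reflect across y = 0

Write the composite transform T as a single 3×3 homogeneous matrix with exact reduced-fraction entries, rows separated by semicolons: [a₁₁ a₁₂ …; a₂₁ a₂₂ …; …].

T1 = [-4/5 -3/5 0; 3/5 -4/5 0; 0 0 1]
T2·T1 = [-4/5 -3/5 0; -3/5 4/5 0; 0 0 1]

T = [-4/5 -3/5 0; -3/5 4/5 0; 0 0 1]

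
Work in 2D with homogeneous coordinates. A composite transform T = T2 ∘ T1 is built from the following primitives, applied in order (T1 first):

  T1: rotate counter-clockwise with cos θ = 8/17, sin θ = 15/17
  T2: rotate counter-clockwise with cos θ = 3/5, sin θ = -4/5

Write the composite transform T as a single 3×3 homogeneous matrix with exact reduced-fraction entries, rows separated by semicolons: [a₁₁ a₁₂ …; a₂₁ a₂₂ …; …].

T = [84/85 -13/85 0; 13/85 84/85 0; 0 0 1]

T1 = [8/17 -15/17 0; 15/17 8/17 0; 0 0 1]
T2·T1 = [84/85 -13/85 0; 13/85 84/85 0; 0 0 1]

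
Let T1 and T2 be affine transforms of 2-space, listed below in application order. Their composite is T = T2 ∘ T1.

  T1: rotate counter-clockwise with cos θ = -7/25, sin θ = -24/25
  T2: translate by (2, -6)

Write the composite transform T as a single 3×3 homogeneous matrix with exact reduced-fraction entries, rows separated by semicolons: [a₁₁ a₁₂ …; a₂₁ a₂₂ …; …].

T = [-7/25 24/25 2; -24/25 -7/25 -6; 0 0 1]

T1 = [-7/25 24/25 0; -24/25 -7/25 0; 0 0 1]
T2·T1 = [-7/25 24/25 2; -24/25 -7/25 -6; 0 0 1]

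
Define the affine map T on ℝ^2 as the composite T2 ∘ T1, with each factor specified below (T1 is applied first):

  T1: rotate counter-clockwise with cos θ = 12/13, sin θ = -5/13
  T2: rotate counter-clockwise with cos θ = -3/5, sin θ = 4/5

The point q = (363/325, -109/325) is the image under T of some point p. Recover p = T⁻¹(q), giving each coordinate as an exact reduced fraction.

p = (-3/5, -1)

T1 = [12/13 5/13 0; -5/13 12/13 0; 0 0 1]
T2·T1 = [-16/65 -63/65 0; 63/65 -16/65 0; 0 0 1]
det M = 1; M⁻¹ = [-16/65 63/65 0; -63/65 -16/65 0; 0 0 1]
M⁻¹ · (363/325, -109/325)ᵀ = (-3/5, -1)ᵀ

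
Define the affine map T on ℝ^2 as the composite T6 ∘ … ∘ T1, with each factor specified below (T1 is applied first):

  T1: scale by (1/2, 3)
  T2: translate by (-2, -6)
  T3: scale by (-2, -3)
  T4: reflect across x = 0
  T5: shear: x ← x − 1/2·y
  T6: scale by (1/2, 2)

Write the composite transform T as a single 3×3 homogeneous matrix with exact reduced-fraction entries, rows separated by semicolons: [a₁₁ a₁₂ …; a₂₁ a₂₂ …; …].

T1 = [1/2 0 0; 0 3 0; 0 0 1]
T2·T1 = [1/2 0 -2; 0 3 -6; 0 0 1]
T3·…·T1 = [-1 0 4; 0 -9 18; 0 0 1]
T4·…·T1 = [1 0 -4; 0 -9 18; 0 0 1]
T5·…·T1 = [1 9/2 -13; 0 -9 18; 0 0 1]
T6·…·T1 = [1/2 9/4 -13/2; 0 -18 36; 0 0 1]

T = [1/2 9/4 -13/2; 0 -18 36; 0 0 1]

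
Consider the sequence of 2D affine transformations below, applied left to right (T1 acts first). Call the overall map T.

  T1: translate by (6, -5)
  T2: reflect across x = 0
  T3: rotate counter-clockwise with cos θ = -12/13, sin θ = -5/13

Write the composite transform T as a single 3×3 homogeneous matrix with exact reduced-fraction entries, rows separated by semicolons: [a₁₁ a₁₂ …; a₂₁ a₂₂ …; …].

T1 = [1 0 6; 0 1 -5; 0 0 1]
T2·T1 = [-1 0 -6; 0 1 -5; 0 0 1]
T3·…·T1 = [12/13 5/13 47/13; 5/13 -12/13 90/13; 0 0 1]

T = [12/13 5/13 47/13; 5/13 -12/13 90/13; 0 0 1]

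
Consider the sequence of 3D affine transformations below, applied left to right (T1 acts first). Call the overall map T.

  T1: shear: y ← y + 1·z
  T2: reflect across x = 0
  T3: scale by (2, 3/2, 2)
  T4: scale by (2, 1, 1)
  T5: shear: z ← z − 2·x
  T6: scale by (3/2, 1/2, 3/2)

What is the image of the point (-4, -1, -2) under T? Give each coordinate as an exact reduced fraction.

T(p) = (24, -9/4, -54)

T1 shear: y ← y + 1·z: (-4, -1, -2) → (-4, -3, -2)
T2 reflect across x = 0: (-4, -3, -2) → (4, -3, -2)
T3 scale by (2, 3/2, 2): (4, -3, -2) → (8, -9/2, -4)
T4 scale by (2, 1, 1): (8, -9/2, -4) → (16, -9/2, -4)
T5 shear: z ← z − 2·x: (16, -9/2, -4) → (16, -9/2, -36)
T6 scale by (3/2, 1/2, 3/2): (16, -9/2, -36) → (24, -9/4, -54)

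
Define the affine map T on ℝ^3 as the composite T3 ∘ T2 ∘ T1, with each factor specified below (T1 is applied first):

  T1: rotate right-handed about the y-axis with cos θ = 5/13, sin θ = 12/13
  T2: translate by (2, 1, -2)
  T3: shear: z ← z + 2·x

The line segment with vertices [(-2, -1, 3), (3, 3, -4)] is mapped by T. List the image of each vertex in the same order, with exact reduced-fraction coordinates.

image vertices: (4, 0, 9), (-7/13, 4, -96/13)

T1 rotate right-handed about the y-axis with cos θ = 5/13, sin θ = 12/13: (-2, -1, 3) → (2, -1, 3); (3, 3, -4) → (-33/13, 3, -56/13)
T2 translate by (2, 1, -2): (2, -1, 3) → (4, 0, 1); (-33/13, 3, -56/13) → (-7/13, 4, -82/13)
T3 shear: z ← z + 2·x: (4, 0, 1) → (4, 0, 9); (-7/13, 4, -82/13) → (-7/13, 4, -96/13)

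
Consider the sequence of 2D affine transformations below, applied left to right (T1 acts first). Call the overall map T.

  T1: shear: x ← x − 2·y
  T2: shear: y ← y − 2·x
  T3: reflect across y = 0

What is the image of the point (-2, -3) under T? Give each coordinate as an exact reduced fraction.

T1 shear: x ← x − 2·y: (-2, -3) → (4, -3)
T2 shear: y ← y − 2·x: (4, -3) → (4, -11)
T3 reflect across y = 0: (4, -11) → (4, 11)

T(p) = (4, 11)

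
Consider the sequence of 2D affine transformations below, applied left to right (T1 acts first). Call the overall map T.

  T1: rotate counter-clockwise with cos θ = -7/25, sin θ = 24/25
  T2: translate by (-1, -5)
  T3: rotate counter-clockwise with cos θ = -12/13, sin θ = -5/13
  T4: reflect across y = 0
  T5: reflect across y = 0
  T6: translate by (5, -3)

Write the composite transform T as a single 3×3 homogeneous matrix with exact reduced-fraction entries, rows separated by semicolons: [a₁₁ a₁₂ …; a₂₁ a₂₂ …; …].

T1 = [-7/25 -24/25 0; 24/25 -7/25 0; 0 0 1]
T2·T1 = [-7/25 -24/25 -1; 24/25 -7/25 -5; 0 0 1]
T3·…·T1 = [204/325 253/325 -1; -253/325 204/325 5; 0 0 1]
T4·…·T1 = [204/325 253/325 -1; 253/325 -204/325 -5; 0 0 1]
T5·…·T1 = [204/325 253/325 -1; -253/325 204/325 5; 0 0 1]
T6·…·T1 = [204/325 253/325 4; -253/325 204/325 2; 0 0 1]

T = [204/325 253/325 4; -253/325 204/325 2; 0 0 1]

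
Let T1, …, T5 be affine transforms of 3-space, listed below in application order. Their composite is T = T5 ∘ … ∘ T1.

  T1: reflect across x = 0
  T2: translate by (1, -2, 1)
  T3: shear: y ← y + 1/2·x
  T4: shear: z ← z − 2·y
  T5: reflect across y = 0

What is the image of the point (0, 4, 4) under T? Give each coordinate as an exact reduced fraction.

T(p) = (1, -5/2, 0)

T1 reflect across x = 0: (0, 4, 4) → (0, 4, 4)
T2 translate by (1, -2, 1): (0, 4, 4) → (1, 2, 5)
T3 shear: y ← y + 1/2·x: (1, 2, 5) → (1, 5/2, 5)
T4 shear: z ← z − 2·y: (1, 5/2, 5) → (1, 5/2, 0)
T5 reflect across y = 0: (1, 5/2, 0) → (1, -5/2, 0)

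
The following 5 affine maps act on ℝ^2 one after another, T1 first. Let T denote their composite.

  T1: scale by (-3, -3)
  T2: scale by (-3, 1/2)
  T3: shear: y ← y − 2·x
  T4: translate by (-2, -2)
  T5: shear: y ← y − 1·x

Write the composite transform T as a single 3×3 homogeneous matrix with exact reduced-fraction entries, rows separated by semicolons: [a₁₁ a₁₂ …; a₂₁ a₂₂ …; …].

T1 = [-3 0 0; 0 -3 0; 0 0 1]
T2·T1 = [9 0 0; 0 -3/2 0; 0 0 1]
T3·…·T1 = [9 0 0; -18 -3/2 0; 0 0 1]
T4·…·T1 = [9 0 -2; -18 -3/2 -2; 0 0 1]
T5·…·T1 = [9 0 -2; -27 -3/2 0; 0 0 1]

T = [9 0 -2; -27 -3/2 0; 0 0 1]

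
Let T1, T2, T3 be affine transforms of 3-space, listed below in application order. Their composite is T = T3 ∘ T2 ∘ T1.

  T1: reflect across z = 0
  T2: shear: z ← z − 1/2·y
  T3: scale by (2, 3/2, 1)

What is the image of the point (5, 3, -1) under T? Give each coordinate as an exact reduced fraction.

T1 reflect across z = 0: (5, 3, -1) → (5, 3, 1)
T2 shear: z ← z − 1/2·y: (5, 3, 1) → (5, 3, -1/2)
T3 scale by (2, 3/2, 1): (5, 3, -1/2) → (10, 9/2, -1/2)

T(p) = (10, 9/2, -1/2)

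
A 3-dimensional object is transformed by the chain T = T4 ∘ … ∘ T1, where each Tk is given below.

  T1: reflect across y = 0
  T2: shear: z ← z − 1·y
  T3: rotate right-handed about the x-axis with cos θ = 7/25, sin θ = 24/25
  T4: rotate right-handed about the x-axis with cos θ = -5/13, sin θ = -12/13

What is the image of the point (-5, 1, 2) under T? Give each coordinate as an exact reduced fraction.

T1 reflect across y = 0: (-5, 1, 2) → (-5, -1, 2)
T2 shear: z ← z − 1·y: (-5, -1, 2) → (-5, -1, 3)
T3 rotate right-handed about the x-axis with cos θ = 7/25, sin θ = 24/25: (-5, -1, 3) → (-5, -79/25, -3/25)
T4 rotate right-handed about the x-axis with cos θ = -5/13, sin θ = -12/13: (-5, -79/25, -3/25) → (-5, 359/325, 963/325)

T(p) = (-5, 359/325, 963/325)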